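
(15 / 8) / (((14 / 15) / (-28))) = -225 / 4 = -56.25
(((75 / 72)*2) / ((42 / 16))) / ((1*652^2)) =25 / 13390776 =0.00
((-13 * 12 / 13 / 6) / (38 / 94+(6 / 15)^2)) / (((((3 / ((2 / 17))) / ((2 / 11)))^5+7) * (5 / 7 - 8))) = 16844800 / 1878875532263929797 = 0.00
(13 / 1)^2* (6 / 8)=507 / 4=126.75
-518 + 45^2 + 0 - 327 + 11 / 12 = 14171 / 12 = 1180.92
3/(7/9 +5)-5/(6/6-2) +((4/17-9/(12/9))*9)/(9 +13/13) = -0.34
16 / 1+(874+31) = 921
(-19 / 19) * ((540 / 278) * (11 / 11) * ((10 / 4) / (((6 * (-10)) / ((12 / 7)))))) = 135 / 973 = 0.14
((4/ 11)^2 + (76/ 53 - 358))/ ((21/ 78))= -59431060/ 44891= -1323.90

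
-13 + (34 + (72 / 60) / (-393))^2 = 490286499 / 429025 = 1142.79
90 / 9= 10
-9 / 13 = -0.69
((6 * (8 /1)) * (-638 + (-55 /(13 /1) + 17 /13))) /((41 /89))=-35594304 /533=-66781.06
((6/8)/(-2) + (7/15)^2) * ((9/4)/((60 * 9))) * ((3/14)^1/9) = -283/18144000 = -0.00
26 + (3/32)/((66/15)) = 18319/704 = 26.02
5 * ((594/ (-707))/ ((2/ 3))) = -4455/ 707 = -6.30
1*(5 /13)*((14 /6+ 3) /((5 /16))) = 256 /39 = 6.56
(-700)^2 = 490000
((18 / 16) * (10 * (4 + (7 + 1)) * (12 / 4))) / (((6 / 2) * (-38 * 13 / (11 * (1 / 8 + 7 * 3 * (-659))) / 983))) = 161610935805 / 3952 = 40893455.42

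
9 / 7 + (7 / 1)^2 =50.29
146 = 146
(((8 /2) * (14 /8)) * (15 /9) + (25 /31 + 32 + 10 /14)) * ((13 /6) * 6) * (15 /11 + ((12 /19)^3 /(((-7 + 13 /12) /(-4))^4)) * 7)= 423314220705237667 /416051044589873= 1017.46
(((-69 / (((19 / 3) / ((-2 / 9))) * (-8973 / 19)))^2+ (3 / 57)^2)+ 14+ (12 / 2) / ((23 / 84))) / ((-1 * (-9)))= 24010234389509 / 6016624153983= 3.99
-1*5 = -5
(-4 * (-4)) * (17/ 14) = 136/ 7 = 19.43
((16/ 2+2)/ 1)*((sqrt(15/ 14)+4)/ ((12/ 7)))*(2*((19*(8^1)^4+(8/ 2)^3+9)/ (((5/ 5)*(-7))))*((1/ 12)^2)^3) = -389485/ 2239488 - 389485*sqrt(210)/ 125411328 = -0.22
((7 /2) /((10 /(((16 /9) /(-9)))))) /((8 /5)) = -0.04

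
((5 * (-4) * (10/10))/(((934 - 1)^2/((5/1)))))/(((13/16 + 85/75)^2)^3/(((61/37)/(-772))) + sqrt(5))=94369592228865638400000000000000 * sqrt(5)/530690615269086481768424190920591823741779161 + 2398584931367181213793576550400000000/530690615269086481768424190920591823741779161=0.00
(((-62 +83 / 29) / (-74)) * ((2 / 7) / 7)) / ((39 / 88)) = 3080 / 41847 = 0.07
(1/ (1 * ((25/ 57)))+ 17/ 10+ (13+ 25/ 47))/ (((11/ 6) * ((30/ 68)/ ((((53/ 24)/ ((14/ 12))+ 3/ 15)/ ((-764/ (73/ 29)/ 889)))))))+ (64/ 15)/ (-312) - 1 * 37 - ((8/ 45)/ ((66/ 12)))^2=-169.74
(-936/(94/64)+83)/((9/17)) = -442867/423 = -1046.97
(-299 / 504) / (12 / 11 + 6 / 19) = -0.42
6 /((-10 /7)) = -21 /5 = -4.20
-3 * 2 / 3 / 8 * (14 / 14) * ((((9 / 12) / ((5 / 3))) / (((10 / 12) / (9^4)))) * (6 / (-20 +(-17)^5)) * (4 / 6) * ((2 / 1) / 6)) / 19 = 59049 / 1348883150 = 0.00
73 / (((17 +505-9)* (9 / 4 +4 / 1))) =292 / 12825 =0.02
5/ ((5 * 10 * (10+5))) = 1/ 150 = 0.01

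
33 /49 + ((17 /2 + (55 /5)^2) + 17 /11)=141993 /1078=131.72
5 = 5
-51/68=-3/4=-0.75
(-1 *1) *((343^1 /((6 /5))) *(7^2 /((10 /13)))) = -218491 /12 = -18207.58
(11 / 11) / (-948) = -1 / 948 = -0.00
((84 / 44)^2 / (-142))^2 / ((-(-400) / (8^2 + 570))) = 61650477 / 59044224800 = 0.00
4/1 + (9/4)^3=985/64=15.39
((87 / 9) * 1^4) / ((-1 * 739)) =-29 / 2217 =-0.01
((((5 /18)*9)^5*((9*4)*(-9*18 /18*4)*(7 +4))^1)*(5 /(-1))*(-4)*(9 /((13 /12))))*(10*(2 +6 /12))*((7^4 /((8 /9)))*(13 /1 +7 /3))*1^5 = -3113671197656250 /13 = -239513169050480.77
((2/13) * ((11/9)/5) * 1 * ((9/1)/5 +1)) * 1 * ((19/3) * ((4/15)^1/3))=23408/394875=0.06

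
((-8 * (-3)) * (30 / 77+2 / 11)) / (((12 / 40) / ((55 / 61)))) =17600 / 427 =41.22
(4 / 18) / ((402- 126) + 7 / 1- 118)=2 / 1485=0.00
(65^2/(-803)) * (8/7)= -33800/5621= -6.01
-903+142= -761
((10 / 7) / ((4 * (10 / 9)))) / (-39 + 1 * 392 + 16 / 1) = 1 / 1148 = 0.00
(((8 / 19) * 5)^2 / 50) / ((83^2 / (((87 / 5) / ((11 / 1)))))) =2784 / 136781095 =0.00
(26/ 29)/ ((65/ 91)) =182/ 145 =1.26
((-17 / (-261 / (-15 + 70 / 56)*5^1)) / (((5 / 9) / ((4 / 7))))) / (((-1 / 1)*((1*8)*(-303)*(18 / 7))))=-187 / 6326640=-0.00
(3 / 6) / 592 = 1 / 1184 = 0.00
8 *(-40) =-320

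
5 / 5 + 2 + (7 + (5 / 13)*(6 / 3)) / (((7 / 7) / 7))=746 / 13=57.38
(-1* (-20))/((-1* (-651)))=20/651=0.03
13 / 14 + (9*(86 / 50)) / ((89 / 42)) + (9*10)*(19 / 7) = 7865981 / 31150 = 252.52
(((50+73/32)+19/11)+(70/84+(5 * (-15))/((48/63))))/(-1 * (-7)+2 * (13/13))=-46037/9504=-4.84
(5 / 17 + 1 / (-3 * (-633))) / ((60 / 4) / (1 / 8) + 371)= 9512 / 15850953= 0.00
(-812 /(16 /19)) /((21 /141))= -25897 /4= -6474.25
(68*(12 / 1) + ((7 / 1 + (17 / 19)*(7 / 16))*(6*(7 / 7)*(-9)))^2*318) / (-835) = -585245108631 / 9645920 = -60672.81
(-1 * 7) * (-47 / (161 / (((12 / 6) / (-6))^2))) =47 / 207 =0.23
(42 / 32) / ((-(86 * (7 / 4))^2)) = -3 / 51772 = -0.00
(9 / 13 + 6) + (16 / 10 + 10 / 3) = 2267 / 195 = 11.63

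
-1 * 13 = -13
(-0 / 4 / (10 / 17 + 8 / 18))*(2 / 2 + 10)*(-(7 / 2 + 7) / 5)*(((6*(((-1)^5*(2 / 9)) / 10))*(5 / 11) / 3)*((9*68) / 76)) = 0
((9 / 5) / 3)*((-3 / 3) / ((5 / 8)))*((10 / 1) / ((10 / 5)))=-24 / 5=-4.80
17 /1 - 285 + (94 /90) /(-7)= -84467 /315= -268.15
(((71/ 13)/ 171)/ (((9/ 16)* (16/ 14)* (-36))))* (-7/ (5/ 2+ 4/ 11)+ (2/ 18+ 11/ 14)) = 355/ 166212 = 0.00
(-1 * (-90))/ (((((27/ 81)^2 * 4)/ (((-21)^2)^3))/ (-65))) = -2257793135325/ 2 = -1128896567662.50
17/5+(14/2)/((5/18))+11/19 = 2772/95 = 29.18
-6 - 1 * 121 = -127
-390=-390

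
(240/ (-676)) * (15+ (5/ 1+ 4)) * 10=-14400/ 169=-85.21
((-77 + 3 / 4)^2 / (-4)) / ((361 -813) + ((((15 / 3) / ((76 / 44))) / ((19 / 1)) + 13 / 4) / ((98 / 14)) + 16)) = 9402967 / 2817392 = 3.34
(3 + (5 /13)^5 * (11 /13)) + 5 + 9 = 82090128 /4826809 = 17.01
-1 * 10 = -10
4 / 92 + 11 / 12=265 / 276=0.96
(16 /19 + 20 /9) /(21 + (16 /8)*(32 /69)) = 0.14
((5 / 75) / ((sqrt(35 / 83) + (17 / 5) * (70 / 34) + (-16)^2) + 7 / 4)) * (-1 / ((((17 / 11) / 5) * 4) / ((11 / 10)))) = -322289 / 1438545610 + 22 * sqrt(2905) / 2157818415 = -0.00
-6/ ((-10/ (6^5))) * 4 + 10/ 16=746521/ 40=18663.02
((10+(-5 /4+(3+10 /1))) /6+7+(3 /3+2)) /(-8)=-109 /64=-1.70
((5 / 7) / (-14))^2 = 25 / 9604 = 0.00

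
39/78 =1/2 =0.50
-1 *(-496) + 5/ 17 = 8437/ 17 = 496.29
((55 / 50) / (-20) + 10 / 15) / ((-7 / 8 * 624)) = -367 / 327600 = -0.00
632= 632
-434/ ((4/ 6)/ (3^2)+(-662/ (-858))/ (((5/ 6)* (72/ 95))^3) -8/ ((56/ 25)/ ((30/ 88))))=-2252105856/ 9958687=-226.14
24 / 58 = 12 / 29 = 0.41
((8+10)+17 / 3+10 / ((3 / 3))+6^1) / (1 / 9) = 357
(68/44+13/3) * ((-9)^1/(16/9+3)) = -5238/473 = -11.07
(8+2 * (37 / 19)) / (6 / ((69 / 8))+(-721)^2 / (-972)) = -5052456 / 226875029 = -0.02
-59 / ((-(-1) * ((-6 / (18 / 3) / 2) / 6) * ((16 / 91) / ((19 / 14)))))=43719 / 8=5464.88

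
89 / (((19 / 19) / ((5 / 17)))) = 445 / 17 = 26.18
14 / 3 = 4.67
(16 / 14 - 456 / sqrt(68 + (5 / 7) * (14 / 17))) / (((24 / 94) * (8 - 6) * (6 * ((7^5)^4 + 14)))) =47 / 10053825553499113890 - 893 * sqrt(19822) / 558226695018093656940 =-0.00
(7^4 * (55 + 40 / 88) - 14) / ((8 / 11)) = 183057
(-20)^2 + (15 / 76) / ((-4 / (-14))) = 60905 / 152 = 400.69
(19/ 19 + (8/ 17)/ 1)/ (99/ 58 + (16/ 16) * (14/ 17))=290/ 499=0.58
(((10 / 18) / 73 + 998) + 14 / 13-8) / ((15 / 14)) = 118507942 / 128115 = 925.01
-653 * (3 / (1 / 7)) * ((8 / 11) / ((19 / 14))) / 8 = -191982 / 209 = -918.57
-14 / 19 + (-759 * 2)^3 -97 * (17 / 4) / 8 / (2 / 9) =-4253524302587 / 1216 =-3497964064.63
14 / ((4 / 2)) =7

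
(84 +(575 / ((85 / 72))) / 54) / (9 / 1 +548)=4744 / 28407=0.17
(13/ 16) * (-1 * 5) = -65/ 16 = -4.06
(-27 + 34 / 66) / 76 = -23 / 66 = -0.35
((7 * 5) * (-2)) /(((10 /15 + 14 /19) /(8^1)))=-399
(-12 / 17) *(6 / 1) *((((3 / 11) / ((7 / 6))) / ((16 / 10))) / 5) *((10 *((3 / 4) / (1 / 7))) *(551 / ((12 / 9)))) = -2008395 / 748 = -2685.02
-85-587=-672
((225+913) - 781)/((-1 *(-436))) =0.82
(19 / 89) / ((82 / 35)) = 665 / 7298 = 0.09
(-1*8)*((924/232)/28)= -33/29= -1.14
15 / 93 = 5 / 31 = 0.16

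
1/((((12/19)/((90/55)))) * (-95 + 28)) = -57/1474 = -0.04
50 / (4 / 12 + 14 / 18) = 45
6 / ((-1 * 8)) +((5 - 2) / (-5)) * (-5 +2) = 21 / 20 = 1.05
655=655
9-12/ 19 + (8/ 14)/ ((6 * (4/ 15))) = 8.73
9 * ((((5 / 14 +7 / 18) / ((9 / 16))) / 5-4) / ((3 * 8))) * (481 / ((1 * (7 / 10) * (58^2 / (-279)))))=39469417 / 494508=79.82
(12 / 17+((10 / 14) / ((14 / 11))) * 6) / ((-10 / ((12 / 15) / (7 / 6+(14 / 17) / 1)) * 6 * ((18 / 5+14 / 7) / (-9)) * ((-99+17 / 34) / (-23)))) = 0.01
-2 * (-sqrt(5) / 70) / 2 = sqrt(5) / 70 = 0.03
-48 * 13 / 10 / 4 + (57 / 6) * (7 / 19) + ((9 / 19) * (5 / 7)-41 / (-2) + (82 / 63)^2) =3933617 / 377055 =10.43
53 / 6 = 8.83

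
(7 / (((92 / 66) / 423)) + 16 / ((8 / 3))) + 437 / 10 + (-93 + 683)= 317848 / 115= 2763.90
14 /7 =2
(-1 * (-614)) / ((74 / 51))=15657 / 37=423.16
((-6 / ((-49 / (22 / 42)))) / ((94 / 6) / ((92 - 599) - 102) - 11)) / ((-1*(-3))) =-957 / 493528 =-0.00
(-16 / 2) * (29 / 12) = -58 / 3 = -19.33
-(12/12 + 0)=-1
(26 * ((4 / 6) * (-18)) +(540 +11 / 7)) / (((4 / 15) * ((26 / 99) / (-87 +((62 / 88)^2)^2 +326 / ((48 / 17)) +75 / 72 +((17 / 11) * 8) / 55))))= 24370494923889 / 248055808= 98246.02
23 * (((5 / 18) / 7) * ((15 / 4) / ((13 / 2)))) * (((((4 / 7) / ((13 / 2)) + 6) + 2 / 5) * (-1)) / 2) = -14145 / 8281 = -1.71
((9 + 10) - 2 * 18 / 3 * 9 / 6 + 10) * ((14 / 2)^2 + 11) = 660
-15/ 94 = -0.16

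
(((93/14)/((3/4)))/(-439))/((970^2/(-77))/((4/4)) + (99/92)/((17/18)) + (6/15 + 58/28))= 666655/403642050147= 0.00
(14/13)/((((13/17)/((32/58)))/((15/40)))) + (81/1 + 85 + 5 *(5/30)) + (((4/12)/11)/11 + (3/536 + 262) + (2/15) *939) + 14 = 2709748826893/4767888840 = 568.33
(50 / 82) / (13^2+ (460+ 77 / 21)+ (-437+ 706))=15 / 22181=0.00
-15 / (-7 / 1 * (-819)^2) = 0.00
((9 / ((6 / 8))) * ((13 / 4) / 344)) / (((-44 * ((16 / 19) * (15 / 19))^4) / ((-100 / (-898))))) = -220786319533 / 150318061977600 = -0.00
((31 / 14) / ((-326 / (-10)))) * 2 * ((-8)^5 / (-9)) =5079040 / 10269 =494.60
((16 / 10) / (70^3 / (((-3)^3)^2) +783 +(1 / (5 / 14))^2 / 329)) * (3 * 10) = 41115600 / 1073743637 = 0.04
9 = 9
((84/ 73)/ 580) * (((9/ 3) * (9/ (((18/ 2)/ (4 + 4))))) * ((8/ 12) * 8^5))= 11010048/ 10585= 1040.16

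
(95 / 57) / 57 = 5 / 171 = 0.03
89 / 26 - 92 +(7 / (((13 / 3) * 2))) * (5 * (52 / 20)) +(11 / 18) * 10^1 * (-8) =-14855 / 117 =-126.97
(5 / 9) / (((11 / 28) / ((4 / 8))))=70 / 99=0.71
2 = 2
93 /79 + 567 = 44886 /79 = 568.18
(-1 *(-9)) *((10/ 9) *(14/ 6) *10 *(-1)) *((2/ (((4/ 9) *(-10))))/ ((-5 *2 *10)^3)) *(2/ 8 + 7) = -0.00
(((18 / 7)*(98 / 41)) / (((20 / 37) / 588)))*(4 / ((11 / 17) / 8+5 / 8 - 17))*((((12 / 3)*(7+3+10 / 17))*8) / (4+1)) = -6315853824 / 56785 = -111223.98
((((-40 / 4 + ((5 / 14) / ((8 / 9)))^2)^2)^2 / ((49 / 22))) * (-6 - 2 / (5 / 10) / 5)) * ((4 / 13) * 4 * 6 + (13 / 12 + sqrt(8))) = -11461625392239990605408375 / 47315656298993811456 - 8676476451355026953375 * sqrt(2) / 151652744548057088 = -323148.58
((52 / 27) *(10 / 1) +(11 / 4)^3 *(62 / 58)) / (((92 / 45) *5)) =4.06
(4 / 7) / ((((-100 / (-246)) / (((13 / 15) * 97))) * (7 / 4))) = 413608 / 6125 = 67.53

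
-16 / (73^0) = -16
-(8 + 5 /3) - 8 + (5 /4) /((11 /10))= -1091 /66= -16.53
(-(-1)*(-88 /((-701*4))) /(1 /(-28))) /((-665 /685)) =12056 /13319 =0.91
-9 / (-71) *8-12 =-780 / 71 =-10.99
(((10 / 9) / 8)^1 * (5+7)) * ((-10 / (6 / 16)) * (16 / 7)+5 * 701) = 361625 / 63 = 5740.08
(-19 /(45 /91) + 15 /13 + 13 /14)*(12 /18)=-297623 /12285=-24.23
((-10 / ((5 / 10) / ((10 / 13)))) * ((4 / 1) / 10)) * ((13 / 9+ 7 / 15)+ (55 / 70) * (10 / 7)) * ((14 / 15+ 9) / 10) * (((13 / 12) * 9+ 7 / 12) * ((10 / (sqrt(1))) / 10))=-247171928 / 1289925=-191.62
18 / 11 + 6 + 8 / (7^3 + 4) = 7.66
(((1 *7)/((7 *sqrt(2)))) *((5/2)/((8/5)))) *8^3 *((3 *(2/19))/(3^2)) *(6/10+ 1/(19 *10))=12.01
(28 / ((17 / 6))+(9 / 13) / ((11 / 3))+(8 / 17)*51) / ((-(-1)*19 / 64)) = 5300928 / 46189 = 114.77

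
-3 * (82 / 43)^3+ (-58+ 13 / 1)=-5231919 / 79507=-65.80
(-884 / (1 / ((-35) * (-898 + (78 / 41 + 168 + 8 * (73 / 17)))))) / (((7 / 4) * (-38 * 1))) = 251440800 / 779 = 322773.81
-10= -10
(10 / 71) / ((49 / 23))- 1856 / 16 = -403334 / 3479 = -115.93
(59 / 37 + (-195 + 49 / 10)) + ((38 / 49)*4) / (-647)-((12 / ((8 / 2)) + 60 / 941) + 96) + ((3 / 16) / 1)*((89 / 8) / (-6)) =-406795324025403 / 1412868289280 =-287.92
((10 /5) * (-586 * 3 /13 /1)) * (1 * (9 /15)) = -10548 /65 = -162.28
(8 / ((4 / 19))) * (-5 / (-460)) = 19 / 46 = 0.41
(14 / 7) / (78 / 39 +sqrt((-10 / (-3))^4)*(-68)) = -9 / 3391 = -0.00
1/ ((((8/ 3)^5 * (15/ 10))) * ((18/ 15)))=135/ 32768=0.00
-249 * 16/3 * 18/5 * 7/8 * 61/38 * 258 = -164588004/95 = -1732505.31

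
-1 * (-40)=40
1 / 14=0.07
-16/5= -3.20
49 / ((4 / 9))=441 / 4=110.25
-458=-458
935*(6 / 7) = 5610 / 7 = 801.43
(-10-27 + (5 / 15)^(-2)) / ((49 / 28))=-16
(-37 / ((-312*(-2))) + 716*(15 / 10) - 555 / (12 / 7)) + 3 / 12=468275 / 624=750.44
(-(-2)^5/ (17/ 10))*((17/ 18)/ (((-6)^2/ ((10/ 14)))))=200/ 567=0.35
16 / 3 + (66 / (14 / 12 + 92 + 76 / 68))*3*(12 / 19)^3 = 1160104112 / 197889009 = 5.86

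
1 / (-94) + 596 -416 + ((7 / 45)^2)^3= 179.99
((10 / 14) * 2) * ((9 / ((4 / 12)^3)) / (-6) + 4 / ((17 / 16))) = -6245 / 119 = -52.48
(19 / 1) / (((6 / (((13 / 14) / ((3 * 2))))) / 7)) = 247 / 72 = 3.43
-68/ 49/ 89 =-68/ 4361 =-0.02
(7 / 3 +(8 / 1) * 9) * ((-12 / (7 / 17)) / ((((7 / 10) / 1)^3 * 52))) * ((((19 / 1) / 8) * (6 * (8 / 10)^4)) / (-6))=118.15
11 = 11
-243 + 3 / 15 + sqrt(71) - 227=-2349 / 5 + sqrt(71)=-461.37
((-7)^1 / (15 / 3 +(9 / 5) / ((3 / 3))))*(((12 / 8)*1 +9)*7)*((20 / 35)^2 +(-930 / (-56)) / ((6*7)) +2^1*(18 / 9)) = -194355 / 544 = -357.27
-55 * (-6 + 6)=0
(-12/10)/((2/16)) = -48/5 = -9.60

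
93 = 93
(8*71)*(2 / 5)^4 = 9088 / 625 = 14.54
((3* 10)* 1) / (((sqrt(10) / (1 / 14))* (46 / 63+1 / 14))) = 27* sqrt(10) / 101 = 0.85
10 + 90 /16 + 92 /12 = 559 /24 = 23.29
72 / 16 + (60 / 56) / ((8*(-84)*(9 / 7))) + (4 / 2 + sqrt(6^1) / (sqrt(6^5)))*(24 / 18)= 87121 / 12096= 7.20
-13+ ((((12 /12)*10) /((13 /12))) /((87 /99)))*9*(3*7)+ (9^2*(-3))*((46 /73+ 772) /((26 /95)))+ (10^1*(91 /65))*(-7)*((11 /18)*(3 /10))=-564773957359 /825630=-684052.13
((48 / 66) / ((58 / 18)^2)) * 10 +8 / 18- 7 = -487489 / 83259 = -5.86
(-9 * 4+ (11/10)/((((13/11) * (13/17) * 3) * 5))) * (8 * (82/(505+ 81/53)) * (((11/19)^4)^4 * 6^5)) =-942623227954783786964859199872/16358139923494305995229216175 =-57.62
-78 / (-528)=13 / 88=0.15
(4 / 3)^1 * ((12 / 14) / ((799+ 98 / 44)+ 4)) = 176 / 124005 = 0.00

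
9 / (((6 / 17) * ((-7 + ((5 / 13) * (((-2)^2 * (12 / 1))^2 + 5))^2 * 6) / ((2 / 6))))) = 2873 / 1599441934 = 0.00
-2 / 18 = -1 / 9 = -0.11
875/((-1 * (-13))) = 875/13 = 67.31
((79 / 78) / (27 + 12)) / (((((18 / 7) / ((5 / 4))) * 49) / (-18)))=-395 / 85176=-0.00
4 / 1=4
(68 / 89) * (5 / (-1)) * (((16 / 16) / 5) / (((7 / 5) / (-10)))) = 3400 / 623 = 5.46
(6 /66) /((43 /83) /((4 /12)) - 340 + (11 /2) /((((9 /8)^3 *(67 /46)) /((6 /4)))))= -0.00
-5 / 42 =-0.12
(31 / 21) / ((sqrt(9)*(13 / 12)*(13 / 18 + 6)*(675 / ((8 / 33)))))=1984 / 81756675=0.00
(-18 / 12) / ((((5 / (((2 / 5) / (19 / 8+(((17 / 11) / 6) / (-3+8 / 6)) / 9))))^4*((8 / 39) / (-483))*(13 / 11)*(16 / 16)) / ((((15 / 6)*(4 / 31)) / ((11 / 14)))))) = 47890392659214336 / 29451074347724823875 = 0.00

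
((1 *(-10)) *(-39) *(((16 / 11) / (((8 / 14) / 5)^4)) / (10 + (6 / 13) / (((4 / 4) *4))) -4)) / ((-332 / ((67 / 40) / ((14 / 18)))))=-456595465833 / 215146624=-2122.25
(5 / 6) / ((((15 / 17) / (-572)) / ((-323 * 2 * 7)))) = 21985964 / 9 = 2442884.89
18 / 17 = 1.06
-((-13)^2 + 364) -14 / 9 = -4811 / 9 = -534.56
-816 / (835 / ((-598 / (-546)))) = -6256 / 5845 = -1.07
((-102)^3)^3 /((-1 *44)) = 298773142155577728 /11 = 27161194741416157.09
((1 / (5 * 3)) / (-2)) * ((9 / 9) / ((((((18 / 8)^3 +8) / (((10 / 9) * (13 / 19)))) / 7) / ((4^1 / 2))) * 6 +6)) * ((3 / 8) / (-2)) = 364 / 986073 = 0.00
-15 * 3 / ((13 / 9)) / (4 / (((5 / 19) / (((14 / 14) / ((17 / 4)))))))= -8.71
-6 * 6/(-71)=36/71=0.51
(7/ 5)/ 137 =7/ 685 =0.01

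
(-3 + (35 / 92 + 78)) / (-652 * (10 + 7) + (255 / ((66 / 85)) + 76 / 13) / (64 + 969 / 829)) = -53576862625 / 7874339647602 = -0.01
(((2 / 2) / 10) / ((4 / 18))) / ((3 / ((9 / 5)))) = 27 / 100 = 0.27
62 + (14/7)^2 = 66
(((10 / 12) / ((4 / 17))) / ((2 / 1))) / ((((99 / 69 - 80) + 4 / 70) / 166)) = -5679275 / 1516776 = -3.74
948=948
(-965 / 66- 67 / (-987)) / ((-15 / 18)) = 316011 / 18095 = 17.46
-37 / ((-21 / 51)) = 629 / 7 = 89.86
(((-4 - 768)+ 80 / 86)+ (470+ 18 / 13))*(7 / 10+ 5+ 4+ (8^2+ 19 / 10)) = -63324072 / 2795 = -22656.20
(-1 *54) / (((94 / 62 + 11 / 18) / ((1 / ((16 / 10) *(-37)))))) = 37665 / 87838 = 0.43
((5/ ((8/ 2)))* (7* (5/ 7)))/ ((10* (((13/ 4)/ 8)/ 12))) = 240/ 13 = 18.46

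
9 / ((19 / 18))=162 / 19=8.53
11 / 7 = 1.57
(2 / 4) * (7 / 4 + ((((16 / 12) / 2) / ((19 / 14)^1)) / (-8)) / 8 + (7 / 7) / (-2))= 0.62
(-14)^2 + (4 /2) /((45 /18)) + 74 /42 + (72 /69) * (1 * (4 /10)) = 96107 /483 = 198.98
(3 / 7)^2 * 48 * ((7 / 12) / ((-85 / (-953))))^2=2724627 / 7225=377.11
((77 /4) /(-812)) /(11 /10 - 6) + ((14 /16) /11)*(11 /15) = 2693 /42630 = 0.06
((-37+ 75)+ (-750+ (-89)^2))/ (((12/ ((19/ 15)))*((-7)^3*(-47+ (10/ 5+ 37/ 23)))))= 350037/ 6846280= 0.05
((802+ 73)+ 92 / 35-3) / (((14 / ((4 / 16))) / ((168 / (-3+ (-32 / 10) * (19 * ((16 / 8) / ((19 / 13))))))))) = -91836 / 3017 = -30.44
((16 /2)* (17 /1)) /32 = 17 /4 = 4.25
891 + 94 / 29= 25933 / 29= 894.24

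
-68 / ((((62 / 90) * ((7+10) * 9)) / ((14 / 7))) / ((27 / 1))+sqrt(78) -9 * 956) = 4957200 * sqrt(78) / 5394246751609+42642073080 / 5394246751609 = 0.01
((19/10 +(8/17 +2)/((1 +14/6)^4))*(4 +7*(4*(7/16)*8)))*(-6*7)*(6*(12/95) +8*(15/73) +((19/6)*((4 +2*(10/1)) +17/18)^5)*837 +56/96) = -85155817158128027934234493/404449200000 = -210547621699160.31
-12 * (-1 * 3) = 36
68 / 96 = 17 / 24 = 0.71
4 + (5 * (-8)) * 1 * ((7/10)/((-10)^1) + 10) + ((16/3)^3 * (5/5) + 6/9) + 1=-32377/135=-239.83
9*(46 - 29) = 153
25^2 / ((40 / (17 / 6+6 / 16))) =9625 / 192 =50.13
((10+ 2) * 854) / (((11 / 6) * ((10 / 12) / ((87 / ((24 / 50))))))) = 1215785.45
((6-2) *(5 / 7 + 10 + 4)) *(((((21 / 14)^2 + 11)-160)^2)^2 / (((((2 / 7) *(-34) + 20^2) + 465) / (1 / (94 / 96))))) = 36686888890149 / 1125556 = 32594459.00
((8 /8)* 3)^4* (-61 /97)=-4941 /97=-50.94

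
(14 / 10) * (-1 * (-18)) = 126 / 5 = 25.20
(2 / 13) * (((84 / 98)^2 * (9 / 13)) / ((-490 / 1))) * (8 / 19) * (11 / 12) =-2376 / 38548055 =-0.00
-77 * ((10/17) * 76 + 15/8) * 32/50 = -2295.51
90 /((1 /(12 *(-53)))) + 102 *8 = -56424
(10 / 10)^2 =1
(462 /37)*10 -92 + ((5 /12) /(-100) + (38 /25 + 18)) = 2325703 /44400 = 52.38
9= 9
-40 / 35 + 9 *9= 79.86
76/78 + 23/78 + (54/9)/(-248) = 1.25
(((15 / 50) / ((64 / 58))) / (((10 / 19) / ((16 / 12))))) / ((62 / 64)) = 551 / 775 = 0.71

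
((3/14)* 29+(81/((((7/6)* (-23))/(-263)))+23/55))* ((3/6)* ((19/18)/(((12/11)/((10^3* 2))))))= 6734284475/8694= 774589.89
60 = 60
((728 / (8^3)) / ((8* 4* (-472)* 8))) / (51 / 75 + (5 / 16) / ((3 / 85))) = -6825 / 5529755648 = -0.00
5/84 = 0.06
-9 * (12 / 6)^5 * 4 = -1152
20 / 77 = 0.26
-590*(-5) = 2950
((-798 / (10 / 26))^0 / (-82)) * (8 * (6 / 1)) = -24 / 41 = -0.59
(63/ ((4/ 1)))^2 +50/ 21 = 250.44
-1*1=-1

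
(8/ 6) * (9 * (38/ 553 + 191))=1267932/ 553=2292.82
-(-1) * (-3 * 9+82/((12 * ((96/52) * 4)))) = -15019/576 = -26.07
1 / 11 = 0.09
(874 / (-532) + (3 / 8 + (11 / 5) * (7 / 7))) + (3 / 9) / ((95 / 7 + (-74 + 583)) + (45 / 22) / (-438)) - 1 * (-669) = 6611893835033 / 9869488440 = 669.93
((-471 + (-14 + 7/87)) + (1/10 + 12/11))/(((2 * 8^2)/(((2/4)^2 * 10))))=-4629283/489984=-9.45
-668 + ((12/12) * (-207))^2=42181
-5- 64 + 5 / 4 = -271 / 4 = -67.75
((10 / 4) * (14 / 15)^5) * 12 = 1075648 / 50625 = 21.25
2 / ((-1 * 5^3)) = -2 / 125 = -0.02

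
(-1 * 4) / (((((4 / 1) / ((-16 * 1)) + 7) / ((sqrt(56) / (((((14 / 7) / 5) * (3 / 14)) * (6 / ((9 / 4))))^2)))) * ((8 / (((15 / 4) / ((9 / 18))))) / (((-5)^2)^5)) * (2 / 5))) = -299072265625 * sqrt(14) / 576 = -1942753388.64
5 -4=1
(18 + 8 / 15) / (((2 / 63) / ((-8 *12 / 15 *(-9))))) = 840672 / 25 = 33626.88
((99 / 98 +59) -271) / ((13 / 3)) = -62031 / 1274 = -48.69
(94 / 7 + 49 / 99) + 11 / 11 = 10342 / 693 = 14.92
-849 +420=-429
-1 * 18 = -18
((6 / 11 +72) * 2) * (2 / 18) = 532 / 33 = 16.12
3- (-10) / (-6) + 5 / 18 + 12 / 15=2.41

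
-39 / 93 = -13 / 31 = -0.42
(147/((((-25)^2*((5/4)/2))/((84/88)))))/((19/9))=0.17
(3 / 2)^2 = 9 / 4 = 2.25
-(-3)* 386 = 1158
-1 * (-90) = 90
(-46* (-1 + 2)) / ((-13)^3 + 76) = 46 / 2121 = 0.02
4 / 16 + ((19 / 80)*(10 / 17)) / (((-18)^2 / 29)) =11567 / 44064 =0.26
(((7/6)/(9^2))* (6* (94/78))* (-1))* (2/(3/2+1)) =-1316/15795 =-0.08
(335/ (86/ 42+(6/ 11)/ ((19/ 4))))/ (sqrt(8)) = 1470315*sqrt(2)/ 37964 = 54.77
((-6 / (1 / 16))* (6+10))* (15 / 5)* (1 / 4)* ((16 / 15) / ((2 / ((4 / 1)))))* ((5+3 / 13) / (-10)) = 417792 / 325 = 1285.51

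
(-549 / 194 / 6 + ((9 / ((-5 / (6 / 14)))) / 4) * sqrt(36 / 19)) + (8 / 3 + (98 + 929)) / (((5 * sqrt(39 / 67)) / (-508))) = -1569212 * sqrt(2613) / 585-183 / 388-81 * sqrt(19) / 1330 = -137119.05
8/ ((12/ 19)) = 38/ 3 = 12.67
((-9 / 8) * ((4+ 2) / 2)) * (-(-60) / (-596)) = 405 / 1192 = 0.34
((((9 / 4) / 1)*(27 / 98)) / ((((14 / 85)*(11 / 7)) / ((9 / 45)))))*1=4131 / 8624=0.48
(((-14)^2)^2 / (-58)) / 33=-19208 / 957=-20.07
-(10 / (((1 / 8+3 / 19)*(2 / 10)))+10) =-8030 / 43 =-186.74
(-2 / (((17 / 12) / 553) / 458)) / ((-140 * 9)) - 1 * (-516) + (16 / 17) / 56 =1427638 / 1785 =799.80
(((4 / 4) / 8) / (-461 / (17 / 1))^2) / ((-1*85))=-17 / 8500840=-0.00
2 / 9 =0.22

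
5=5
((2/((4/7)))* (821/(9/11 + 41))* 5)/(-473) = -5747/7912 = -0.73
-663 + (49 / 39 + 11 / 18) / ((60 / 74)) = -4638091 / 7020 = -660.70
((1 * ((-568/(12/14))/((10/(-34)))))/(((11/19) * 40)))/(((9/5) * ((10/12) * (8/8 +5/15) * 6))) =160531/19800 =8.11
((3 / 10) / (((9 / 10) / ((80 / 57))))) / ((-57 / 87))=-2320 / 3249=-0.71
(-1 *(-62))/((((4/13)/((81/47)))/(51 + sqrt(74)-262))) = -6887673/94 + 32643 *sqrt(74)/94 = -70285.82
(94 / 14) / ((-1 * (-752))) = 1 / 112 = 0.01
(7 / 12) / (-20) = -7 / 240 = -0.03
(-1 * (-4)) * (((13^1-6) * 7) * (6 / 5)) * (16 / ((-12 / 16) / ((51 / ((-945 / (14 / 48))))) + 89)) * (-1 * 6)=-1919232 / 11615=-165.24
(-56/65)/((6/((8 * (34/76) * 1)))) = -1904/3705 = -0.51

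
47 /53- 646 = -34191 /53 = -645.11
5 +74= 79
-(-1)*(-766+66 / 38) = -14521 / 19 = -764.26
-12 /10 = -6 /5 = -1.20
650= 650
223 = 223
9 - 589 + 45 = -535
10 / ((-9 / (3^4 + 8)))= -890 / 9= -98.89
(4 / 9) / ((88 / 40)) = 20 / 99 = 0.20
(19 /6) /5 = 19 /30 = 0.63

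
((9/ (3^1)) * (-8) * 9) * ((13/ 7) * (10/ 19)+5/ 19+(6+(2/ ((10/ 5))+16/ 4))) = -351648/ 133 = -2643.97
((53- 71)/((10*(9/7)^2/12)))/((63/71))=-1988/135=-14.73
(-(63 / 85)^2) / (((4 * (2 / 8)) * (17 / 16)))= -63504 / 122825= -0.52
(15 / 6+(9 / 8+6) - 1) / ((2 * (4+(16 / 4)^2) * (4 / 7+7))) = 483 / 16960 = 0.03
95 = 95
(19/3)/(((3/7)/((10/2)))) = 665/9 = 73.89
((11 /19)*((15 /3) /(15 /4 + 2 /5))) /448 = 275 /176624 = 0.00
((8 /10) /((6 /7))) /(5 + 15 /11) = 11 /75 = 0.15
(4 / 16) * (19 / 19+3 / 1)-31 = -30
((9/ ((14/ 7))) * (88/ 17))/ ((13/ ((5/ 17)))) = 1980/ 3757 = 0.53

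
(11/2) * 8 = 44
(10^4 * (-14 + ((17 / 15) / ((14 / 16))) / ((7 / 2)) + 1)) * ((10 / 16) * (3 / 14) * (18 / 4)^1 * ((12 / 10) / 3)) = -10443375 / 343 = -30447.16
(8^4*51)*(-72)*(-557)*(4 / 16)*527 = 1103744212992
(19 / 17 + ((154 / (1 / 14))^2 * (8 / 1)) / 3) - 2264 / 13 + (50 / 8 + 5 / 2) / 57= 624578900435 / 50388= 12395389.78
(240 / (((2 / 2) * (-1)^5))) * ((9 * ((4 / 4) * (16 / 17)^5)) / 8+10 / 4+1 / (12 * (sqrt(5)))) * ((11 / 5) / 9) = -832355128 / 4259571 - 44 * sqrt(5) / 45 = -197.59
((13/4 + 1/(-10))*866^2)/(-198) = -1312423/110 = -11931.12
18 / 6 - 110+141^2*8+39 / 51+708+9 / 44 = 119418177 / 748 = 159649.97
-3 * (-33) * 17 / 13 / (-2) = -1683 / 26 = -64.73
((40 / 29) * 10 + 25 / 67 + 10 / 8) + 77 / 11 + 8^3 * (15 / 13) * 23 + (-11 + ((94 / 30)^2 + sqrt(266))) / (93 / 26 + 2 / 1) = 26 * sqrt(266) / 145 + 1546975697531 / 113665500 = 13612.82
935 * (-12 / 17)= -660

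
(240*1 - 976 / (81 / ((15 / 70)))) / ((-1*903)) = -0.26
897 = 897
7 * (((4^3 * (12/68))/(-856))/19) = -168/34561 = -0.00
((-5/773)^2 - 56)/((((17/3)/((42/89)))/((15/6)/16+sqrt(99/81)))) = -1405387158 * sqrt(11)/904061377 - 10540403685/14464982032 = -5.88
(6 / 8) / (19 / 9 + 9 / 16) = 108 / 385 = 0.28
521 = 521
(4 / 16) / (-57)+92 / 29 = 3.17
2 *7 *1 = 14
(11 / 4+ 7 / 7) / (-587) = -0.01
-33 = -33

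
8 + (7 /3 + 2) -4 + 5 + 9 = 67 /3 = 22.33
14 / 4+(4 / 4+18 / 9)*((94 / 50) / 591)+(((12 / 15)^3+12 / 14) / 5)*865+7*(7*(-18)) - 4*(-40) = -166041509 / 344750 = -481.63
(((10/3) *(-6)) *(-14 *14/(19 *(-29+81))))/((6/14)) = 6860/741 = 9.26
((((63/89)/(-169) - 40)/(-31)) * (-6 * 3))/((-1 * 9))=2.58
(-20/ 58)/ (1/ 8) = -2.76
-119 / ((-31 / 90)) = 10710 / 31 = 345.48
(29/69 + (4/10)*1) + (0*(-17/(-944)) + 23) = 8218/345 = 23.82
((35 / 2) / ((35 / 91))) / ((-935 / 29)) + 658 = 656.59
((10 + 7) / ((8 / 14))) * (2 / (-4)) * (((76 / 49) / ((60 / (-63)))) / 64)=969 / 2560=0.38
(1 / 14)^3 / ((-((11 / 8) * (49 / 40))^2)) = -12800 / 99648703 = -0.00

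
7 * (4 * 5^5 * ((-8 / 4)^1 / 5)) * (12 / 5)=-84000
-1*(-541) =541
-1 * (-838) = 838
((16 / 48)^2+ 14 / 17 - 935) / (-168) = 2552 / 459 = 5.56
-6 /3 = -2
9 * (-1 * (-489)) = 4401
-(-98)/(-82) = -49/41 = -1.20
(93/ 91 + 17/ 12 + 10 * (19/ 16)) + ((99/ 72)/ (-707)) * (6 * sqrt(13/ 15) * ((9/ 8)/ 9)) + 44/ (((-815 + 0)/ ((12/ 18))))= 8471217/ 593320- 11 * sqrt(195)/ 113120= 14.28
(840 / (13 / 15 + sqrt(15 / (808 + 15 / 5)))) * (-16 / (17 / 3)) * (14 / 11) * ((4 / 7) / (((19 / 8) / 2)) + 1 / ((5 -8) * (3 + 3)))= -180487725600 / 118744813 + 256788000 * sqrt(12165) / 118744813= -1281.45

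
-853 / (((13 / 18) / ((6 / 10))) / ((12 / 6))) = -92124 / 65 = -1417.29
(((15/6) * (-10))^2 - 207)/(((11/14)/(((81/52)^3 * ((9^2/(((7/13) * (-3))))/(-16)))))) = 272629233/43264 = 6301.53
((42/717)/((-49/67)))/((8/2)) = -67/3346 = -0.02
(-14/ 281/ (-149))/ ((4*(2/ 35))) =245/ 167476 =0.00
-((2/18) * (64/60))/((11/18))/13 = -0.01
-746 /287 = -2.60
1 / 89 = 0.01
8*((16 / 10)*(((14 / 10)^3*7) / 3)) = 153664 / 1875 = 81.95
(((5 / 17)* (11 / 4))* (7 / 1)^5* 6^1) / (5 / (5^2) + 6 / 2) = 13865775 / 544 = 25488.56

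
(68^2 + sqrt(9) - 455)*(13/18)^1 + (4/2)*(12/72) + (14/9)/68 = 922121/306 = 3013.47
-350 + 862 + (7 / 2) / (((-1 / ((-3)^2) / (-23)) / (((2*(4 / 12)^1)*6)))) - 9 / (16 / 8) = 6811 / 2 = 3405.50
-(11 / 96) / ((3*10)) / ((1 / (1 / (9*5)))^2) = -11 / 5832000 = -0.00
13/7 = 1.86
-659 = -659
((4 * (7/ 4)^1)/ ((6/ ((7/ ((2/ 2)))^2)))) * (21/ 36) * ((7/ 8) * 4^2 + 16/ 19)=112847/ 228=494.94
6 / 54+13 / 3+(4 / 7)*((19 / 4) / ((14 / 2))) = 2131 / 441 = 4.83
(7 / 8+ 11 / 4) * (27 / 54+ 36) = 2117 / 16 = 132.31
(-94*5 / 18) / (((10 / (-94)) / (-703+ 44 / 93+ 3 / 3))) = -144119578 / 837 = -172185.88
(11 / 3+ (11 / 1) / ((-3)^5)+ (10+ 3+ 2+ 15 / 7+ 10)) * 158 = 8268140 / 1701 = 4860.75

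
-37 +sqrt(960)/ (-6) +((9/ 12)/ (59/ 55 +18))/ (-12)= -621063/ 16784 - 4*sqrt(15)/ 3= -42.17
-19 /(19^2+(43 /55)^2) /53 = -57475 /57975322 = -0.00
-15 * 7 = -105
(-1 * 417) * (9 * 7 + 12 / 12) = -26688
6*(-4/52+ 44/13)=19.85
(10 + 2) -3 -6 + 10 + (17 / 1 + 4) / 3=20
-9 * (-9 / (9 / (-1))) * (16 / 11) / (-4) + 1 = 47 / 11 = 4.27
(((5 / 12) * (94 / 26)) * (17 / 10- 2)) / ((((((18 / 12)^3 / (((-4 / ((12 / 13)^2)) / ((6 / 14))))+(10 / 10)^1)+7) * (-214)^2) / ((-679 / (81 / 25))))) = 72602075 / 270035014896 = 0.00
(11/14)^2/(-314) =-121/61544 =-0.00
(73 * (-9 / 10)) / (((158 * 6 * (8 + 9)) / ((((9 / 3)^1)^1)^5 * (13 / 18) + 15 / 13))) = -1005867 / 1396720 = -0.72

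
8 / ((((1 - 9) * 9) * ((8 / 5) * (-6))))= 0.01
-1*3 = -3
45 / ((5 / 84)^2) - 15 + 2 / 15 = 190289 / 15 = 12685.93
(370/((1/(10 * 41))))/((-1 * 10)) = -15170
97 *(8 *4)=3104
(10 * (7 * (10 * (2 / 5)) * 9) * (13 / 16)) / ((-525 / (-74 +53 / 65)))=14271 / 50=285.42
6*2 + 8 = 20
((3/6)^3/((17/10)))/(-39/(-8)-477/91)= -910/4539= -0.20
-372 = -372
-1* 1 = -1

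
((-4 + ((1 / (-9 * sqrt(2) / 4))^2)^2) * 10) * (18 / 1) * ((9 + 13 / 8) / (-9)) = 5563250 / 6561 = 847.93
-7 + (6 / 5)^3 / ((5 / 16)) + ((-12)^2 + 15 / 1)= 98456 / 625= 157.53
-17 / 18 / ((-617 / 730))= 6205 / 5553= 1.12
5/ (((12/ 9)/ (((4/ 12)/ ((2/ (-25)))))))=-125/ 8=-15.62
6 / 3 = 2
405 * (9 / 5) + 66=795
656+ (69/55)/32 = 1154629/1760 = 656.04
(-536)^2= 287296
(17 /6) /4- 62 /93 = 1 /24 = 0.04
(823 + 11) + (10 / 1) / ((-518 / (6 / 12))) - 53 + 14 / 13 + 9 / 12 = 10542983 / 13468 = 782.82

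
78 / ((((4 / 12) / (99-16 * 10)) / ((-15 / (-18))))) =-11895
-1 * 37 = -37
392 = 392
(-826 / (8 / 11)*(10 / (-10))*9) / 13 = 40887 / 52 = 786.29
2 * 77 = 154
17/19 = 0.89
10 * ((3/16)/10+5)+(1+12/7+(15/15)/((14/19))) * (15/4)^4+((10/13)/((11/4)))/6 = 1315169893/1537536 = 855.38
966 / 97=9.96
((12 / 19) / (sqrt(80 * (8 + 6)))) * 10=3 * sqrt(70) / 133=0.19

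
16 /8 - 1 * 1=1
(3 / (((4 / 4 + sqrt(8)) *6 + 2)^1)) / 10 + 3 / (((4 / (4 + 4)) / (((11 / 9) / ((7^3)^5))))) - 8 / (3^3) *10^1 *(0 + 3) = -15210508854781883 / 1709122143579480 + 9 *sqrt(2) / 560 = -8.88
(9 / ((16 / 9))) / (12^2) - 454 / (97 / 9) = -1045143 / 24832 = -42.09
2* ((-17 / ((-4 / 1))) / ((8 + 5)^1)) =17 / 26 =0.65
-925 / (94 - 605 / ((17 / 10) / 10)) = 15725 / 58902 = 0.27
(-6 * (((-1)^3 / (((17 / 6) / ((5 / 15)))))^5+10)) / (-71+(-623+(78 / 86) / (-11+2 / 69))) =2773059662628 / 32078949888845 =0.09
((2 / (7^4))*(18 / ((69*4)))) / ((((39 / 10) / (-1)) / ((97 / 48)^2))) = -47045 / 827019648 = -0.00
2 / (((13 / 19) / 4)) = 152 / 13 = 11.69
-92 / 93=-0.99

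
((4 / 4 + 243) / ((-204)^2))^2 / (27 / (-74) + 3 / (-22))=-1514447 / 22081616064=-0.00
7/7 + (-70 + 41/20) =-1339/20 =-66.95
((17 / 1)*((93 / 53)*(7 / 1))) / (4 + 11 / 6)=9486 / 265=35.80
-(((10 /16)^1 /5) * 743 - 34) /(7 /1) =-471 /56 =-8.41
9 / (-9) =-1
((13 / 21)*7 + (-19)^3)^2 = 422878096 / 9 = 46986455.11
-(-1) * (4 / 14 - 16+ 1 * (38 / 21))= -292 / 21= -13.90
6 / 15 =2 / 5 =0.40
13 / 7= 1.86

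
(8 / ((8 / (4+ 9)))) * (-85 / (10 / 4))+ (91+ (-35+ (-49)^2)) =2015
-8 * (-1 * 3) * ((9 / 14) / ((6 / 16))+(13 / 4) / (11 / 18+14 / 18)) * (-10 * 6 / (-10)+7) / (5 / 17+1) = 171054 / 175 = 977.45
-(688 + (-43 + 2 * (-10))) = -625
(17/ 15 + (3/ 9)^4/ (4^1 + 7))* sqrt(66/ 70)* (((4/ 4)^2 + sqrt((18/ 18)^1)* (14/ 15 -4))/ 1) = -22382* sqrt(1155)/ 334125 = -2.28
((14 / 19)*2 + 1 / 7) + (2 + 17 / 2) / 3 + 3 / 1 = 2159 / 266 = 8.12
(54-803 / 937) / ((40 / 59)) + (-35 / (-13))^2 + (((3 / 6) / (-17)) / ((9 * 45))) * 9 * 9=9220488653 / 107680040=85.63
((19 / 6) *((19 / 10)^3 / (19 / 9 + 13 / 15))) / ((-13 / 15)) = -1172889 / 139360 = -8.42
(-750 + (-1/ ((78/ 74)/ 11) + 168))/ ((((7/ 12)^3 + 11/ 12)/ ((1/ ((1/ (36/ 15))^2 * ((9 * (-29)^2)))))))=-42587136/ 105339455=-0.40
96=96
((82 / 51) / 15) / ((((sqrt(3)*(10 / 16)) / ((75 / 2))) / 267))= 29192*sqrt(3) / 51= 991.41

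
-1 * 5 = -5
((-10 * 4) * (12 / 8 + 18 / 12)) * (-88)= 10560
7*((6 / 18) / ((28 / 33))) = 11 / 4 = 2.75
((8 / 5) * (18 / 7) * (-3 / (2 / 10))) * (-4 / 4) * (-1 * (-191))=82512 / 7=11787.43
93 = 93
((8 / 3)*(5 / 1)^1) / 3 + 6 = 94 / 9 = 10.44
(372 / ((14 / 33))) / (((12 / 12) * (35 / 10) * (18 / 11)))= 7502 / 49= 153.10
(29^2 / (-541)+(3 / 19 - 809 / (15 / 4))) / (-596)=8369546 / 22973565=0.36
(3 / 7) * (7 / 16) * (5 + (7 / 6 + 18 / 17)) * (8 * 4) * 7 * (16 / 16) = 5159 / 17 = 303.47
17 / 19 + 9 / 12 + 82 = 6357 / 76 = 83.64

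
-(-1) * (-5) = -5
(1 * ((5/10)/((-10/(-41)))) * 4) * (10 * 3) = 246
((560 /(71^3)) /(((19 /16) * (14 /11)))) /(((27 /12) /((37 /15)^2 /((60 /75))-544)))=-135943808 /550825029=-0.25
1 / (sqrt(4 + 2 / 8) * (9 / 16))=0.86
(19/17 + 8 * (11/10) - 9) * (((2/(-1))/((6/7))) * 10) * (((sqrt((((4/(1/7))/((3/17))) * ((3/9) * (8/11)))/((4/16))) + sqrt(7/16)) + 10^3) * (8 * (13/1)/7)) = -5408000/17 - 43264 * sqrt(2618)/561 - 1352 * sqrt(7)/17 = -322273.99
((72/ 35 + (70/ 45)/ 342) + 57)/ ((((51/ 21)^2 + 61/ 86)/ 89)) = 170450798924/ 214251885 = 795.56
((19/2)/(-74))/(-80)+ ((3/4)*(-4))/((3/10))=-118381/11840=-10.00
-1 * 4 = -4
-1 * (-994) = 994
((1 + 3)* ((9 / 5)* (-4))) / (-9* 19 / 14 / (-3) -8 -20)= 2016 / 1675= 1.20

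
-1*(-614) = 614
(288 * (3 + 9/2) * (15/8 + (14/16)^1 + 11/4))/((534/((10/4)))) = 4950/89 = 55.62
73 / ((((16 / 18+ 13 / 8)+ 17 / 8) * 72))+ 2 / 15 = 1763 / 5010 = 0.35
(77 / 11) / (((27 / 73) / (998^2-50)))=508932494 / 27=18849351.63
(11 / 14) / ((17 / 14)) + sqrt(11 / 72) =sqrt(22) / 12 + 11 / 17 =1.04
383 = 383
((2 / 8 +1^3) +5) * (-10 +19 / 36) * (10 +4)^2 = -417725 / 36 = -11603.47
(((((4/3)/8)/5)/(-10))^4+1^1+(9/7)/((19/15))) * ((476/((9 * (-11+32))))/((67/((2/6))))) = 36903600002261/1461626775000000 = 0.03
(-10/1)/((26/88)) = -440/13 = -33.85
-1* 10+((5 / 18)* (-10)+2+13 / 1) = 20 / 9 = 2.22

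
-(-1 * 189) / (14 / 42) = 567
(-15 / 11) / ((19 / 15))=-225 / 209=-1.08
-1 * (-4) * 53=212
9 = 9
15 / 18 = 5 / 6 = 0.83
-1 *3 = -3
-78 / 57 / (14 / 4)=-52 / 133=-0.39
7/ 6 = 1.17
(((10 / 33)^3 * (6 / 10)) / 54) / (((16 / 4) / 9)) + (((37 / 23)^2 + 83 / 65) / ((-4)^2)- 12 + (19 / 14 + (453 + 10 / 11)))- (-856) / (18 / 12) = 35089876815767 / 34599424860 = 1014.18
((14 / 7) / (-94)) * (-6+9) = -3 / 47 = -0.06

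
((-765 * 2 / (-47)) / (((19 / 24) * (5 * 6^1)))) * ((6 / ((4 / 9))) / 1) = 16524 / 893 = 18.50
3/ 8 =0.38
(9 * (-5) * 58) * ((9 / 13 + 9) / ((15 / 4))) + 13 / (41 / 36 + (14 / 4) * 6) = -6745.26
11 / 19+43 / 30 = 1147 / 570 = 2.01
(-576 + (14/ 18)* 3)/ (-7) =1721/ 21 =81.95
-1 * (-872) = 872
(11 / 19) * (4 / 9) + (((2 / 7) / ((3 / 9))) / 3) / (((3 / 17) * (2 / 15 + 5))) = 0.57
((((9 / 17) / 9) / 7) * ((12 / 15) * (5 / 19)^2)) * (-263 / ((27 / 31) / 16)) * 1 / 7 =-2608960 / 8119251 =-0.32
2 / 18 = 0.11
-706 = -706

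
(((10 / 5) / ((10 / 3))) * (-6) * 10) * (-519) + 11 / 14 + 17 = 261825 / 14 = 18701.79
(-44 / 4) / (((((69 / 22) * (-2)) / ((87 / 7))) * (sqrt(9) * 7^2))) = 3509 / 23667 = 0.15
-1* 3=-3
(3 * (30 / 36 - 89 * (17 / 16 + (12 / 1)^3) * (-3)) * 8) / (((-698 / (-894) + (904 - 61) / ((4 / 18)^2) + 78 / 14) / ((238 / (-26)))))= -16502376632910 / 2778581143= -5939.14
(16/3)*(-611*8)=-78208/3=-26069.33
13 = 13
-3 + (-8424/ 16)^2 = 1108797/ 4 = 277199.25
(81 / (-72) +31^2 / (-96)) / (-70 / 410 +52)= -43829 / 204000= -0.21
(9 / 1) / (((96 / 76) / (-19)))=-1083 / 8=-135.38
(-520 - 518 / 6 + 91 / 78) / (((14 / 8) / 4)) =-29048 / 21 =-1383.24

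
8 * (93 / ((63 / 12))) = 992 / 7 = 141.71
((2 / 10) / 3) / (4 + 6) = 0.01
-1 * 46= -46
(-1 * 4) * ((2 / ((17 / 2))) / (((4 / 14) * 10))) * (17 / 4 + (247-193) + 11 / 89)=-19.23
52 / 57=0.91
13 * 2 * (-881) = -22906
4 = 4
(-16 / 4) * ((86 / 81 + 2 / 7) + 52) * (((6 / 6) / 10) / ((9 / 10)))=-120992 / 5103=-23.71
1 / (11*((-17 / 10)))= -10 / 187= -0.05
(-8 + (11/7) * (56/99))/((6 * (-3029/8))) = 256/81783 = 0.00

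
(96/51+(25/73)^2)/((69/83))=15035699/6250917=2.41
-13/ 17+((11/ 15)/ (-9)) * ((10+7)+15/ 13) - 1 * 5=-216122/ 29835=-7.24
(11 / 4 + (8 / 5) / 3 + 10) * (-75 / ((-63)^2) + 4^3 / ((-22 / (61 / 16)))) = -128859757 / 873180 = -147.58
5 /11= 0.45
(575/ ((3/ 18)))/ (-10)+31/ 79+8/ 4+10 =-26276/ 79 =-332.61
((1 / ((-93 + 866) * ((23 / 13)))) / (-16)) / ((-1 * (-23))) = -13 / 6542672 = -0.00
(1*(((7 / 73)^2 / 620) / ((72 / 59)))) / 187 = 2891 / 44484786720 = 0.00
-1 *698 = -698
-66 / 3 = -22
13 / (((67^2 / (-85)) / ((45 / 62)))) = -49725 / 278318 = -0.18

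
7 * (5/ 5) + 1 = 8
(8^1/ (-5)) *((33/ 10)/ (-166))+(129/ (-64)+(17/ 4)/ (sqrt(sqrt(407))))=-263451/ 132800+17 *407^(3/ 4)/ 1628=-1.04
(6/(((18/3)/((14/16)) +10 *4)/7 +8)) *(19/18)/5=931/10800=0.09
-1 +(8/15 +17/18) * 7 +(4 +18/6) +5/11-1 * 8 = 8711/990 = 8.80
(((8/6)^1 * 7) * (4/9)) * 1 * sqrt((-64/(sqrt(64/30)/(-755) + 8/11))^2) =11693440 * sqrt(30)/65959569 + 8025952000/21986523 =366.01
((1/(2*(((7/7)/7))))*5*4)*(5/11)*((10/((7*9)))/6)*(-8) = -2000/297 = -6.73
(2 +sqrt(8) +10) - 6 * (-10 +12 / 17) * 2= 2 * sqrt(2) +2100 / 17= 126.36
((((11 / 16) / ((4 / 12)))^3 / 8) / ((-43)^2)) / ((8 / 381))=13691997 / 484704256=0.03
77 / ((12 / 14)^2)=3773 / 36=104.81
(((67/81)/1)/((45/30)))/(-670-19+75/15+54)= -67/76545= -0.00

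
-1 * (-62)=62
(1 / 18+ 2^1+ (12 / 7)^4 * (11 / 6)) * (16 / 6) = 3092500 / 64827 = 47.70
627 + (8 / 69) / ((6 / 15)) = 43283 / 69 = 627.29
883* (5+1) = 5298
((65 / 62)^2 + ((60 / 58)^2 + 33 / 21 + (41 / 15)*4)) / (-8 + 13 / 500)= -124525456925 / 67668245127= -1.84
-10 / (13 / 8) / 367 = -80 / 4771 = -0.02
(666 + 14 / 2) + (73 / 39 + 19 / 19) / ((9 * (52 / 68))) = 3072803 / 4563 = 673.42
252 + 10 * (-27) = -18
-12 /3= -4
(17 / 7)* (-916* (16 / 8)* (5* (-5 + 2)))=467160 / 7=66737.14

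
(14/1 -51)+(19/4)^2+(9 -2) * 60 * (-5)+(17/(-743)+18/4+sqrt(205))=-25083209/11888+sqrt(205)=-2095.64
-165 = -165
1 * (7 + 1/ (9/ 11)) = 74/ 9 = 8.22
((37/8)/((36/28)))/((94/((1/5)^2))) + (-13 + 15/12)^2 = 11680217/84600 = 138.06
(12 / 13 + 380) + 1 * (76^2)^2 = 433713240 / 13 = 33362556.92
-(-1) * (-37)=-37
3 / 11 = 0.27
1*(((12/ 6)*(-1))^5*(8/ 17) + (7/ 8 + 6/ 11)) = -20403/ 1496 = -13.64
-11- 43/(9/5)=-314/9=-34.89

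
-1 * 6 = -6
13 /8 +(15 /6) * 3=73 /8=9.12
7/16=0.44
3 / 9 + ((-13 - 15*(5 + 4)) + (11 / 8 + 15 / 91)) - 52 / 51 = -147.15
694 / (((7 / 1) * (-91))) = -694 / 637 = -1.09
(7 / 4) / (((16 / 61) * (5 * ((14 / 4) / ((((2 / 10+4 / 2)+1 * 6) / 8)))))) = 2501 / 6400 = 0.39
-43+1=-42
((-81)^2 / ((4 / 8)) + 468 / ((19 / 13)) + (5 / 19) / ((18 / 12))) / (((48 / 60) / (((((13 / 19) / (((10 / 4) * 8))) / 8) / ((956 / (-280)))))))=-43578535 / 2070696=-21.05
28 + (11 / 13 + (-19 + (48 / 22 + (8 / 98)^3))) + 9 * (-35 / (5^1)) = -857534409 / 16823807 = -50.97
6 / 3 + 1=3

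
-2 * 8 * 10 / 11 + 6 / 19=-2974 / 209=-14.23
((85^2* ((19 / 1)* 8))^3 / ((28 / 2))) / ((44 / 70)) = 1655595857710000000 / 11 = 150508714337272727.27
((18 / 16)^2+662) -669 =-367 / 64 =-5.73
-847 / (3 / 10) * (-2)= 16940 / 3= 5646.67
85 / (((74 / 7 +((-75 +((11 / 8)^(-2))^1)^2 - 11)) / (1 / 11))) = 791945 / 568342924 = 0.00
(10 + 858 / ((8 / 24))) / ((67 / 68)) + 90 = 181742 / 67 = 2712.57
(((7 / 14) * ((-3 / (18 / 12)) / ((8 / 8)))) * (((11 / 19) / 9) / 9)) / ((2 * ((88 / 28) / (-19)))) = 7 / 324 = 0.02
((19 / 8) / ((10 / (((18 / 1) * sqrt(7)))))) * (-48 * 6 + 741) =77463 * sqrt(7) / 40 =5123.70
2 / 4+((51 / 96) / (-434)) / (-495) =3437297 / 6874560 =0.50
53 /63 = 0.84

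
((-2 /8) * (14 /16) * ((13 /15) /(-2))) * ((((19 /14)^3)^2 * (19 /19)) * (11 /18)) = 6727560983 /18587197440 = 0.36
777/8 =97.12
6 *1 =6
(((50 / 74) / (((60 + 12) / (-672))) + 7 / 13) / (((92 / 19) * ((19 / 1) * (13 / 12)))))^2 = 69272329 / 20683904761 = 0.00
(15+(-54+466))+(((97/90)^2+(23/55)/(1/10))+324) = 67390199/89100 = 756.34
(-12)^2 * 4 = 576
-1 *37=-37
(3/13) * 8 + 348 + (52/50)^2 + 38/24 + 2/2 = 353.51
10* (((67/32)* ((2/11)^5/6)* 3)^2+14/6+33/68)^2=278034967379223704740920245/3499645473639177167863602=79.45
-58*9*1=-522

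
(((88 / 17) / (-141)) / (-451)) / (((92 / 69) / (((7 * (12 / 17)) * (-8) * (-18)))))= 24192 / 556903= 0.04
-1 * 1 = -1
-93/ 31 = -3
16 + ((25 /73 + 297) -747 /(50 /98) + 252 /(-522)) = -60930451 /52925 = -1151.26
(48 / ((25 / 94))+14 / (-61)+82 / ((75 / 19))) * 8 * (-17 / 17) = -7357472 / 4575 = -1608.19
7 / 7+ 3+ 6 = 10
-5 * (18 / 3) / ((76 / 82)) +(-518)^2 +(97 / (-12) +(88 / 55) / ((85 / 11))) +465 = 26041754389 / 96900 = 268748.76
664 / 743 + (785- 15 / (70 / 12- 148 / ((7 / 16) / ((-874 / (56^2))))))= 785.74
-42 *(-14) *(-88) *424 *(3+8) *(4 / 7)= -137905152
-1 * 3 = -3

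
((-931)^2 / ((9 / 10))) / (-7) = -1238230 / 9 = -137581.11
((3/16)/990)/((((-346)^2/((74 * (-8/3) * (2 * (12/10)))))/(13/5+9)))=-1073/123457125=-0.00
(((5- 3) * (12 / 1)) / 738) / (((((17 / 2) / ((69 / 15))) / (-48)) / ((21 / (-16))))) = 1.11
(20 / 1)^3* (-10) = -80000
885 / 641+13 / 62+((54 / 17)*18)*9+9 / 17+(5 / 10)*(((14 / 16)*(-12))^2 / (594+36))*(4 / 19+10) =132885526053 / 256733320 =517.60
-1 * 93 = -93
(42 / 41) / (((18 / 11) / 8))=616 / 123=5.01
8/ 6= 4/ 3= 1.33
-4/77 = -0.05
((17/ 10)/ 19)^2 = 289/ 36100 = 0.01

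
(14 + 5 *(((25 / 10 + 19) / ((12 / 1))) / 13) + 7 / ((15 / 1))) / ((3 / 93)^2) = 14564.69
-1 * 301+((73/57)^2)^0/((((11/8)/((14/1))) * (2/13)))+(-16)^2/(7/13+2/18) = 33291/209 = 159.29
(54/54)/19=1/19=0.05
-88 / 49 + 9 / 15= -293 / 245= -1.20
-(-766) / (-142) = -383 / 71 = -5.39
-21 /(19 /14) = -294 /19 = -15.47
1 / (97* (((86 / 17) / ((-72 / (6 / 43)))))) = -1.05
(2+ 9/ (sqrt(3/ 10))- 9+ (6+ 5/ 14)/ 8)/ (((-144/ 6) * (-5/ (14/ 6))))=-139/ 1152+ 7 * sqrt(30)/ 120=0.20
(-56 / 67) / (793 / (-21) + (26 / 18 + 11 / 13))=45864 / 1946417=0.02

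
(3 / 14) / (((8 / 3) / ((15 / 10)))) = 27 / 224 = 0.12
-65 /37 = -1.76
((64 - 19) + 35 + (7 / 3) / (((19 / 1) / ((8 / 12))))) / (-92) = -6847 / 7866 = -0.87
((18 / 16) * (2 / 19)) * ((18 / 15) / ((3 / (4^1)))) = 18 / 95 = 0.19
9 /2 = 4.50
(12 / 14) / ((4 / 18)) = 27 / 7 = 3.86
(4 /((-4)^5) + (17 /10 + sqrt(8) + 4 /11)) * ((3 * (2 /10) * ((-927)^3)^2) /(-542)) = -1903705039559004867 * sqrt(2) /1355 - 55209349852250700147867 /38156800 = -3433804268954131.16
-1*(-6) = 6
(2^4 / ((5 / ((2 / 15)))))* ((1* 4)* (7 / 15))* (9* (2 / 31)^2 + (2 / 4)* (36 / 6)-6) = -2.36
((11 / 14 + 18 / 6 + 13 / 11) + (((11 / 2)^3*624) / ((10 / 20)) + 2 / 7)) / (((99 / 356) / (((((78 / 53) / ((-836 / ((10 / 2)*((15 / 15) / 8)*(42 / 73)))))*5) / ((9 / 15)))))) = -243401994875 / 61795668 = -3938.82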